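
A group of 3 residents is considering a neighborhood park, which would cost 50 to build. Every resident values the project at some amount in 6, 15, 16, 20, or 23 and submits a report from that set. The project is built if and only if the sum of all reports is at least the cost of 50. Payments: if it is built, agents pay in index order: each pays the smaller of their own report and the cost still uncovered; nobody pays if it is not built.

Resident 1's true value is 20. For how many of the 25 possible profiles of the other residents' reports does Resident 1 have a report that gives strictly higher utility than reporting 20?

Others report (15, 20): truth gives 0; report 15 gives 5 > 0. Violating.
Others report (15, 23): truth gives 0; report 15 gives 5 > 0. Violating.
Others report (16, 20): truth gives 0; report 15 gives 5 > 0. Violating.
Others report (16, 23): truth gives 0; report 15 gives 5 > 0. Violating.
Others report (6, 6): truth gives 0; no alternative beats it.
Others report (6, 15): truth gives 0; no alternative beats it.
(Checking all 25 profiles: 12 have a profitable deviation, 13 do not.)

12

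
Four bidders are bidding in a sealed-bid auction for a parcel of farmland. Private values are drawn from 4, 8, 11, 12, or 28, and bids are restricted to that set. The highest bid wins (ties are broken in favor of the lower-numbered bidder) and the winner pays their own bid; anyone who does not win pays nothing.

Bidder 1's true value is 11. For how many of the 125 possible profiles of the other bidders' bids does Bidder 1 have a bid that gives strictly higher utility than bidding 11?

8

Others bid (4, 4, 4): truth gives 0; bid 4 gives 7 > 0. Violating.
Others bid (4, 4, 8): truth gives 0; bid 8 gives 3 > 0. Violating.
Others bid (4, 8, 4): truth gives 0; bid 8 gives 3 > 0. Violating.
Others bid (4, 8, 8): truth gives 0; bid 8 gives 3 > 0. Violating.
Others bid (4, 4, 11): truth gives 0; no alternative beats it.
Others bid (4, 4, 12): truth gives 0; no alternative beats it.
(Checking all 125 profiles: 8 have a profitable deviation, 117 do not.)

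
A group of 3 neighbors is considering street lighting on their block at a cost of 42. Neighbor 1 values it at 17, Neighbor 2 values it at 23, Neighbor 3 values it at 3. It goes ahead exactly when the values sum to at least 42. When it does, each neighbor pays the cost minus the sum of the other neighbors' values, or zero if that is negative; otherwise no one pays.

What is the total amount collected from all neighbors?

Total value 43 ≥ cost 42, so it is built.
Neighbor 1: others sum to 26; max(0, 42 - 26) = 16.
Neighbor 2: others sum to 20; max(0, 42 - 20) = 22.
Neighbor 3: others sum to 40; max(0, 42 - 40) = 2.
Total collected = 16 + 22 + 2 = 40.

40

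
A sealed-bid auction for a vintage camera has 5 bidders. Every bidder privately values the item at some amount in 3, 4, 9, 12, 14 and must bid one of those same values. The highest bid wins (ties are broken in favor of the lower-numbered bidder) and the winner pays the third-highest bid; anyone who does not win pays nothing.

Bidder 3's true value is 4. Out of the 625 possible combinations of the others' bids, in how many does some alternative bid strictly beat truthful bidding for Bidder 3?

12

Others bid (3, 3, 3, 9): truth gives 0; bid 9 gives 1 > 0. Violating.
Others bid (3, 3, 3, 12): truth gives 0; bid 12 gives 1 > 0. Violating.
Others bid (3, 3, 3, 14): truth gives 0; bid 14 gives 1 > 0. Violating.
Others bid (3, 3, 9, 3): truth gives 0; bid 9 gives 1 > 0. Violating.
Others bid (3, 3, 3, 3): truth gives 1; no alternative beats it.
Others bid (3, 3, 3, 4): truth gives 1; no alternative beats it.
(Checking all 625 profiles: 12 have a profitable deviation, 613 do not.)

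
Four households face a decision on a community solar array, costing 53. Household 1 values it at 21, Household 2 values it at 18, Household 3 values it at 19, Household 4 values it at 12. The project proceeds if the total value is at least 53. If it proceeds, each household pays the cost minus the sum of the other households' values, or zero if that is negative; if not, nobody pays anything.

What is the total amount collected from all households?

7

Total value 70 ≥ cost 53, so it is built.
Household 1: others sum to 49; max(0, 53 - 49) = 4.
Household 2: others sum to 52; max(0, 53 - 52) = 1.
Household 3: others sum to 51; max(0, 53 - 51) = 2.
Household 4: others sum to 58; max(0, 53 - 58) = 0.
Total collected = 4 + 1 + 2 + 0 = 7.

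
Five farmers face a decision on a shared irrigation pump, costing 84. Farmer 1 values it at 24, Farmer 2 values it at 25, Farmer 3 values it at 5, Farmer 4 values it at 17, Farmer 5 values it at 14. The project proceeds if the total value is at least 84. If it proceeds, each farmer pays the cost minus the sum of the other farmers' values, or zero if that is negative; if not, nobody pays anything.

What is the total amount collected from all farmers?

Total value 85 ≥ cost 84, so it is built.
Farmer 1: others sum to 61; max(0, 84 - 61) = 23.
Farmer 2: others sum to 60; max(0, 84 - 60) = 24.
Farmer 3: others sum to 80; max(0, 84 - 80) = 4.
Farmer 4: others sum to 68; max(0, 84 - 68) = 16.
Farmer 5: others sum to 71; max(0, 84 - 71) = 13.
Total collected = 23 + 24 + 4 + 16 + 13 = 80.

80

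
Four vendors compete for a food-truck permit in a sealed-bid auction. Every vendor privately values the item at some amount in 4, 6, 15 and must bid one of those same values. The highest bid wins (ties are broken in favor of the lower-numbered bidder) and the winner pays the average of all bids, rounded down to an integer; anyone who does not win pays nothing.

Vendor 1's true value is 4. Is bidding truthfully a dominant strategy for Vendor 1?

Yes

Check each profile of the others' bids and compare truth against every alternative bid.
Others bid (6, 6, 6): truth gives 0, best alternative gives -2.
Others bid (4, 4, 6): truth gives 0, best alternative gives -1.
Others bid (4, 6, 4): truth gives 0, best alternative gives -1.
Others bid (4, 6, 6): truth gives 0, best alternative gives -1.
Others bid (6, 4, 4): truth gives 0, best alternative gives -1.
Others bid (6, 4, 6): truth gives 0, best alternative gives -1.
(Remaining 21 profiles checked similarly; truth is weakly best in each.)
In every case the truthful bid is at least as good as any alternative, so it is a dominant strategy.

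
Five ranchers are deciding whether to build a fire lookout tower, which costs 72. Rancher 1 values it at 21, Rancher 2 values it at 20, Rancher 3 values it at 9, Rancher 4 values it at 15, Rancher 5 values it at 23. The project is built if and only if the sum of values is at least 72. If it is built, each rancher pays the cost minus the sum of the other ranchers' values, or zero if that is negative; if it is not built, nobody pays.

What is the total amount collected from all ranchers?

16

Total value 88 ≥ cost 72, so it is built.
Rancher 1: others sum to 67; max(0, 72 - 67) = 5.
Rancher 2: others sum to 68; max(0, 72 - 68) = 4.
Rancher 3: others sum to 79; max(0, 72 - 79) = 0.
Rancher 4: others sum to 73; max(0, 72 - 73) = 0.
Rancher 5: others sum to 65; max(0, 72 - 65) = 7.
Total collected = 5 + 4 + 0 + 0 + 7 = 16.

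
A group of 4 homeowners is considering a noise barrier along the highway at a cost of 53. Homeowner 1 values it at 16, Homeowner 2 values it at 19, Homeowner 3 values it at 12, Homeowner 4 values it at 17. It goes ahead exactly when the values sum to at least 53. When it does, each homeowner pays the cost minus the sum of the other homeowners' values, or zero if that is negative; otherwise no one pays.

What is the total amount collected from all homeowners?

Total value 64 ≥ cost 53, so it is built.
Homeowner 1: others sum to 48; max(0, 53 - 48) = 5.
Homeowner 2: others sum to 45; max(0, 53 - 45) = 8.
Homeowner 3: others sum to 52; max(0, 53 - 52) = 1.
Homeowner 4: others sum to 47; max(0, 53 - 47) = 6.
Total collected = 5 + 8 + 1 + 6 = 20.

20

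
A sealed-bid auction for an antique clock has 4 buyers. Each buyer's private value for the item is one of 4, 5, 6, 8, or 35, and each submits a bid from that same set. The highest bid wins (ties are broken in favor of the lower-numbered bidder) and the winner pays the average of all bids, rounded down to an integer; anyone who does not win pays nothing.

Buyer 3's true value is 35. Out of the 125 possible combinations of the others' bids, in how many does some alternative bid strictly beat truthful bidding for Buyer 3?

Others bid (4, 4, 4): truth gives 24; bid 5 gives 31 > 24. Violating.
Others bid (4, 4, 5): truth gives 23; bid 5 gives 31 > 23. Violating.
Others bid (4, 4, 6): truth gives 23; bid 6 gives 30 > 23. Violating.
Others bid (4, 4, 8): truth gives 23; bid 8 gives 29 > 23. Violating.
Others bid (4, 4, 35): truth gives 16; no alternative beats it.
Others bid (4, 5, 35): truth gives 16; no alternative beats it.
(Checking all 125 profiles: 36 have a profitable deviation, 89 do not.)

36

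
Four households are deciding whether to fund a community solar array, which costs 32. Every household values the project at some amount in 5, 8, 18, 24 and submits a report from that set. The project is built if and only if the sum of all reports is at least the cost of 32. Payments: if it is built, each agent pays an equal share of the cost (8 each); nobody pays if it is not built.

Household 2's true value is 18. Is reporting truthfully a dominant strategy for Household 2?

Check each profile of the others' reports and compare truth against every alternative report.
Others report (5, 5, 5): truth gives 10, best alternative gives 10.
Others report (5, 5, 8): truth gives 10, best alternative gives 10.
Others report (5, 5, 18): truth gives 10, best alternative gives 10.
Others report (5, 5, 24): truth gives 10, best alternative gives 10.
Others report (5, 8, 5): truth gives 10, best alternative gives 10.
Others report (5, 8, 8): truth gives 10, best alternative gives 10.
(Remaining 58 profiles checked similarly; truth is weakly best in each.)
In every case the truthful report is at least as good as any alternative, so it is a dominant strategy.

Yes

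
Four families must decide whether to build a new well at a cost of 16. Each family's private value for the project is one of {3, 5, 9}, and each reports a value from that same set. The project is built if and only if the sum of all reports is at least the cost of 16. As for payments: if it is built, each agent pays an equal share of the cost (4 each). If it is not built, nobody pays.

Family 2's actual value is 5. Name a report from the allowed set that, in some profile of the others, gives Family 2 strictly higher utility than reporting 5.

Suppose Family 1 reports 3, Family 3 reports 3 and Family 4 reports 3.
Report 5: project not built, utility 0.
Report 9: project built, pays 4, utility 5 - 4 = 1.
So reporting 9 beats truth here (1 > 0).

9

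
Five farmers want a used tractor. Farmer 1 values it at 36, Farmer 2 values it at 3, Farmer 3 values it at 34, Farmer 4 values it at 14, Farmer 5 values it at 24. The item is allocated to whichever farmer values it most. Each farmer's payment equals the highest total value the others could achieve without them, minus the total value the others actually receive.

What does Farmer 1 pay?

34

Farmer 1 has the highest value and receives the item.
Without Farmer 1, the item would go to the next-highest value, 34, so the others could achieve 34.
With Farmer 1 present and winning, the others receive nothing, so their total is 0.
Payment = 34 - 0 = 34.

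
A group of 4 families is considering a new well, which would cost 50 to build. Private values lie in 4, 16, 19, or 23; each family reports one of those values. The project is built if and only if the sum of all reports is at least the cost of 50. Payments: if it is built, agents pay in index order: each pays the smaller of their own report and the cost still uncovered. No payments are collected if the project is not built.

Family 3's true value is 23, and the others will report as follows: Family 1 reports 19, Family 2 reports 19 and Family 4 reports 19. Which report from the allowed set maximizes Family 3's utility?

4

Report 4: project built, pays 4, utility 23 - 4 = 19.
Report 16: project built, pays 12, utility 23 - 12 = 11.
Report 19: project built, pays 12, utility 23 - 12 = 11.
Report 23: project built, pays 12, utility 23 - 12 = 11.
The best choice is 4 with utility 19.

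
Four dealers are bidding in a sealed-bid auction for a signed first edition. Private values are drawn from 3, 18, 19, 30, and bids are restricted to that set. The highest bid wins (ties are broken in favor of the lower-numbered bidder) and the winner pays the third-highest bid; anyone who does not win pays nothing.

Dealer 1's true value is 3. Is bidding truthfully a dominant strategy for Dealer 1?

Yes

Check each profile of the others' bids and compare truth against every alternative bid.
Others bid (3, 18, 18): truth gives 0, best alternative gives -15.
Others bid (18, 3, 18): truth gives 0, best alternative gives -15.
Others bid (18, 18, 3): truth gives 0, best alternative gives -15.
Others bid (18, 18, 18): truth gives 0, best alternative gives -15.
Others bid (3, 3, 3): truth gives 0, best alternative gives 0.
Others bid (3, 3, 18): truth gives 0, best alternative gives 0.
(Remaining 58 profiles checked similarly; truth is weakly best in each.)
In every case the truthful bid is at least as good as any alternative, so it is a dominant strategy.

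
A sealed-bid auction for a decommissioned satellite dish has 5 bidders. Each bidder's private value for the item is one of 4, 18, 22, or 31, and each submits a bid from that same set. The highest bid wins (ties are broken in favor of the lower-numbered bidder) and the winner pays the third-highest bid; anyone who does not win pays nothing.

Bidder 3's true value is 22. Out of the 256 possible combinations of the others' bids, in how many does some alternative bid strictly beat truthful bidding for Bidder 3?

32

Others bid (4, 4, 4, 31): truth gives 0; bid 31 gives 18 > 0. Violating.
Others bid (4, 4, 18, 31): truth gives 0; bid 31 gives 4 > 0. Violating.
Others bid (4, 4, 31, 4): truth gives 0; bid 31 gives 18 > 0. Violating.
Others bid (4, 4, 31, 18): truth gives 0; bid 31 gives 4 > 0. Violating.
Others bid (4, 4, 4, 4): truth gives 18; no alternative beats it.
Others bid (4, 4, 4, 18): truth gives 18; no alternative beats it.
(Checking all 256 profiles: 32 have a profitable deviation, 224 do not.)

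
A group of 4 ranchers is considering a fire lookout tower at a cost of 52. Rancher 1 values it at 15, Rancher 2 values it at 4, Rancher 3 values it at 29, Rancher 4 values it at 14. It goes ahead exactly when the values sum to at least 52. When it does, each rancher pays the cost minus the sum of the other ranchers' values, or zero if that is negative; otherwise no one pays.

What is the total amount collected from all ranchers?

28

Total value 62 ≥ cost 52, so it is built.
Rancher 1: others sum to 47; max(0, 52 - 47) = 5.
Rancher 2: others sum to 58; max(0, 52 - 58) = 0.
Rancher 3: others sum to 33; max(0, 52 - 33) = 19.
Rancher 4: others sum to 48; max(0, 52 - 48) = 4.
Total collected = 5 + 0 + 19 + 4 = 28.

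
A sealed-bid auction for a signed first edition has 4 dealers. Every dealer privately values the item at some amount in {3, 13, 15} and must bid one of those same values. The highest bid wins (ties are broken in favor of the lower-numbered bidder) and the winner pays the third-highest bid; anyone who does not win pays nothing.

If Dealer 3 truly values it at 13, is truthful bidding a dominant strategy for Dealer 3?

No

Consider the case where Dealer 1 bids 3, Dealer 2 bids 3 and Dealer 4 bids 15.
Truthful bid 13: loses, pays 0, utility 0.
Bid 15 instead: wins, pays 3, utility 13 - 3 = 10.
Since 10 > 0, bidding 15 is strictly better here, so truthful bidding is not dominant.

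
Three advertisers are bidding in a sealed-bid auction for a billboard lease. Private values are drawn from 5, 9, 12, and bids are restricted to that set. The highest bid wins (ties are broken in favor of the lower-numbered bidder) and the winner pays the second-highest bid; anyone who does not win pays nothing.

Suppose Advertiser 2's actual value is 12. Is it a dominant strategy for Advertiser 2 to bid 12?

Yes

Check each profile of the others' bids and compare truth against every alternative bid.
Others bid (9, 5): truth gives 3, best alternative gives 0.
Others bid (9, 9): truth gives 3, best alternative gives 0.
Others bid (5, 5): truth gives 7, best alternative gives 7.
Others bid (5, 9): truth gives 3, best alternative gives 3.
Others bid (5, 12): truth gives 0, best alternative gives 0.
Others bid (9, 12): truth gives 0, best alternative gives 0.
(Remaining 3 profiles checked similarly; truth is weakly best in each.)
In every case the truthful bid is at least as good as any alternative, so it is a dominant strategy.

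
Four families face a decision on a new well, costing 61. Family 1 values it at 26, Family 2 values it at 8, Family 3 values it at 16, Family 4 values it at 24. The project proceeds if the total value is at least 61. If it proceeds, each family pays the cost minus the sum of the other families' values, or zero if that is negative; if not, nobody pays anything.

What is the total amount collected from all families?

27

Total value 74 ≥ cost 61, so it is built.
Family 1: others sum to 48; max(0, 61 - 48) = 13.
Family 2: others sum to 66; max(0, 61 - 66) = 0.
Family 3: others sum to 58; max(0, 61 - 58) = 3.
Family 4: others sum to 50; max(0, 61 - 50) = 11.
Total collected = 13 + 0 + 3 + 11 = 27.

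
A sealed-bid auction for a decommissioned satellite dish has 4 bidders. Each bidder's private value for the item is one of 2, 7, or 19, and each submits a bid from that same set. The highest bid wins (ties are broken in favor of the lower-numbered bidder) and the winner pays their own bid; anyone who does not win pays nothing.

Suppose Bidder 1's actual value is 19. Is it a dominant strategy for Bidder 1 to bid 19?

No

Consider the case where Bidder 2 bids 2, Bidder 3 bids 2 and Bidder 4 bids 2.
Truthful bid 19: wins, pays 19, utility 19 - 19 = 0.
Bid 2 instead: wins, pays 2, utility 19 - 2 = 17.
Since 17 > 0, bidding 2 is strictly better here, so truthful bidding is not dominant.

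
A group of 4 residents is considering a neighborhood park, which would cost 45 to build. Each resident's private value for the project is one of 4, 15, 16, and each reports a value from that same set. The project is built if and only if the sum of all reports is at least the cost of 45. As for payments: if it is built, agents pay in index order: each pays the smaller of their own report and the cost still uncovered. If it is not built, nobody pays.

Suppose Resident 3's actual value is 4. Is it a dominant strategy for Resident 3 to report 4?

Yes

Check each profile of the others' reports and compare truth against every alternative report.
Others report (4, 15, 15): truth gives 0, best alternative gives -11.
Others report (4, 15, 16): truth gives 0, best alternative gives -11.
Others report (4, 16, 15): truth gives 0, best alternative gives -11.
Others report (4, 16, 16): truth gives 0, best alternative gives -11.
Others report (15, 4, 15): truth gives 0, best alternative gives -11.
Others report (15, 4, 16): truth gives 0, best alternative gives -11.
(Remaining 21 profiles checked similarly; truth is weakly best in each.)
In every case the truthful report is at least as good as any alternative, so it is a dominant strategy.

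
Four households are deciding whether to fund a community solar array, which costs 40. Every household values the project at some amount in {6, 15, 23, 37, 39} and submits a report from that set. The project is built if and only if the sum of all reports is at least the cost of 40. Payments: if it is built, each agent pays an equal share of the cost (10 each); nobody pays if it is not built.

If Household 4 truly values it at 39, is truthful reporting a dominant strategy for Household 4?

Check each profile of the others' reports and compare truth against every alternative report.
Others report (6, 6, 6): truth gives 29, best alternative gives 29.
Others report (6, 6, 15): truth gives 29, best alternative gives 29.
Others report (6, 6, 23): truth gives 29, best alternative gives 29.
Others report (6, 6, 37): truth gives 29, best alternative gives 29.
Others report (6, 6, 39): truth gives 29, best alternative gives 29.
Others report (6, 15, 6): truth gives 29, best alternative gives 29.
(Remaining 119 profiles checked similarly; truth is weakly best in each.)
In every case the truthful report is at least as good as any alternative, so it is a dominant strategy.

Yes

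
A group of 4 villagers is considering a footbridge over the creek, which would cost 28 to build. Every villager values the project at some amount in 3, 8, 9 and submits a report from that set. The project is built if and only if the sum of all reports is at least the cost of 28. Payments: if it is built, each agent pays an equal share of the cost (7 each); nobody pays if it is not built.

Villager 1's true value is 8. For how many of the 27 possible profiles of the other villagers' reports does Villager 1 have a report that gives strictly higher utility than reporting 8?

3

Others report (3, 8, 8): truth gives 0; report 9 gives 1 > 0. Violating.
Others report (8, 3, 8): truth gives 0; report 9 gives 1 > 0. Violating.
Others report (8, 8, 3): truth gives 0; report 9 gives 1 > 0. Violating.
Others report (3, 3, 3): truth gives 0; no alternative beats it.
Others report (3, 3, 8): truth gives 0; no alternative beats it.
(Checking all 27 profiles: 3 have a profitable deviation, 24 do not.)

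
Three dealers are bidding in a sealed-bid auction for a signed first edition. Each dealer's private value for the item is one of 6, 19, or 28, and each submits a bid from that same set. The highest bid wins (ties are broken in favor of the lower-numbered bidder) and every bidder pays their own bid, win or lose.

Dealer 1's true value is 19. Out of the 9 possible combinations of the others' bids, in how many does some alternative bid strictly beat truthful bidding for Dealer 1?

Others bid (6, 6): truth gives 0; bid 6 gives 13 > 0. Violating.
Others bid (6, 28): truth gives -19; bid 6 gives -6 > -19. Violating.
Others bid (19, 28): truth gives -19; bid 6 gives -6 > -19. Violating.
Others bid (28, 6): truth gives -19; bid 6 gives -6 > -19. Violating.
Others bid (6, 19): truth gives 0; no alternative beats it.
Others bid (19, 6): truth gives 0; no alternative beats it.
(Checking all 9 profiles: 6 have a profitable deviation, 3 do not.)

6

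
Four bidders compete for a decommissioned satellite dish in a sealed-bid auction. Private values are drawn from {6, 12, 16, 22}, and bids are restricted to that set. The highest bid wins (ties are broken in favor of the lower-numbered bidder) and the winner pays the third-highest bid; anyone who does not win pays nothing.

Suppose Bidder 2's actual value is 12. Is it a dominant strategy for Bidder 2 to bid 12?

Consider the case where Bidder 1 bids 6, Bidder 3 bids 6 and Bidder 4 bids 16.
Truthful bid 12: loses, pays 0, utility 0.
Bid 16 instead: wins, pays 6, utility 12 - 6 = 6.
Since 6 > 0, bidding 16 is strictly better here, so truthful bidding is not dominant.

No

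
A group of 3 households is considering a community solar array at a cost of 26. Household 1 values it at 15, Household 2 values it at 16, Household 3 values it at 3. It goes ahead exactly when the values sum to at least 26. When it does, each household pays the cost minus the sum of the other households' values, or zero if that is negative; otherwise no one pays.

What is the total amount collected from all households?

15

Total value 34 ≥ cost 26, so it is built.
Household 1: others sum to 19; max(0, 26 - 19) = 7.
Household 2: others sum to 18; max(0, 26 - 18) = 8.
Household 3: others sum to 31; max(0, 26 - 31) = 0.
Total collected = 7 + 8 + 0 = 15.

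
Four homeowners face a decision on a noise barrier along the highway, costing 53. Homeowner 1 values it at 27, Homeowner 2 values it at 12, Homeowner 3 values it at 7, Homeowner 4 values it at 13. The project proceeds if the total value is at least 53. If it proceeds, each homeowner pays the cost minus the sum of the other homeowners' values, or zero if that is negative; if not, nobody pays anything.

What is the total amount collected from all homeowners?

35

Total value 59 ≥ cost 53, so it is built.
Homeowner 1: others sum to 32; max(0, 53 - 32) = 21.
Homeowner 2: others sum to 47; max(0, 53 - 47) = 6.
Homeowner 3: others sum to 52; max(0, 53 - 52) = 1.
Homeowner 4: others sum to 46; max(0, 53 - 46) = 7.
Total collected = 21 + 6 + 1 + 7 = 35.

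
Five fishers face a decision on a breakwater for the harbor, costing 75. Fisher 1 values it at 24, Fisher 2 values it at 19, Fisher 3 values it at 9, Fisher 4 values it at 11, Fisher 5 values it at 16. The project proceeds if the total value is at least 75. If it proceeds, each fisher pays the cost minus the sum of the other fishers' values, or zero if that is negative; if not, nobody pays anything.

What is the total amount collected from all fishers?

Total value 79 ≥ cost 75, so it is built.
Fisher 1: others sum to 55; max(0, 75 - 55) = 20.
Fisher 2: others sum to 60; max(0, 75 - 60) = 15.
Fisher 3: others sum to 70; max(0, 75 - 70) = 5.
Fisher 4: others sum to 68; max(0, 75 - 68) = 7.
Fisher 5: others sum to 63; max(0, 75 - 63) = 12.
Total collected = 20 + 15 + 5 + 7 + 12 = 59.

59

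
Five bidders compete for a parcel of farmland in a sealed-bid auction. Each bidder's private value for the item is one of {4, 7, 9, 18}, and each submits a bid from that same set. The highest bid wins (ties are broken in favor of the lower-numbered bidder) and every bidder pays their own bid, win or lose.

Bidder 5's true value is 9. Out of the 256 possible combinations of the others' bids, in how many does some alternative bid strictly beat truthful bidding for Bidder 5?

Others bid (4, 4, 4, 4): truth gives 0; bid 7 gives 2 > 0. Violating.
Others bid (4, 4, 4, 9): truth gives -9; bid 4 gives -4 > -9. Violating.
Others bid (4, 4, 4, 18): truth gives -9; bid 4 gives -4 > -9. Violating.
Others bid (4, 4, 7, 9): truth gives -9; bid 4 gives -4 > -9. Violating.
Others bid (4, 4, 4, 7): truth gives 0; no alternative beats it.
Others bid (4, 4, 7, 4): truth gives 0; no alternative beats it.
(Checking all 256 profiles: 241 have a profitable deviation, 15 do not.)

241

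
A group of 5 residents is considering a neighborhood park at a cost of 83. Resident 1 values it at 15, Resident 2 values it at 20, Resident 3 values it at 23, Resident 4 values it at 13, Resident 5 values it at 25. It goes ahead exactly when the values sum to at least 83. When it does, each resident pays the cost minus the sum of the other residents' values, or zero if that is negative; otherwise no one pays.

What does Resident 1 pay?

Total value 96 ≥ cost 83, so the project is built.
The other residents' values sum to 81.
Cost minus that sum is 83 - 81 = 2.

2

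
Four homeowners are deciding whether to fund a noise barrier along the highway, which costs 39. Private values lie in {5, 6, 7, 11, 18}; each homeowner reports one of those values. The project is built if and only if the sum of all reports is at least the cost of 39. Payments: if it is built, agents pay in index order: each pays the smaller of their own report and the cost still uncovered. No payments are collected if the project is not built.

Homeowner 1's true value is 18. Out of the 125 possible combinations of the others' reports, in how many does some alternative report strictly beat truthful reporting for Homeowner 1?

Others report (5, 5, 18): truth gives 0; report 11 gives 7 > 0. Violating.
Others report (5, 6, 18): truth gives 0; report 11 gives 7 > 0. Violating.
Others report (5, 7, 18): truth gives 0; report 11 gives 7 > 0. Violating.
Others report (5, 11, 18): truth gives 0; report 5 gives 13 > 0. Violating.
Others report (5, 5, 5): truth gives 0; no alternative beats it.
Others report (5, 5, 6): truth gives 0; no alternative beats it.
(Checking all 125 profiles: 68 have a profitable deviation, 57 do not.)

68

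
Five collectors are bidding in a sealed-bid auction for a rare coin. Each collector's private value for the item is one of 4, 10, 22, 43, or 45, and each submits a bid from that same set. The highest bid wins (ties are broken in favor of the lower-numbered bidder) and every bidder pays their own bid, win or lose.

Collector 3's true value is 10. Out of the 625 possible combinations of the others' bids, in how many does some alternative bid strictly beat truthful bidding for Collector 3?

Others bid (4, 4, 4, 22): truth gives -10; bid 4 gives -4 > -10. Violating.
Others bid (4, 4, 4, 43): truth gives -10; bid 4 gives -4 > -10. Violating.
Others bid (4, 4, 4, 45): truth gives -10; bid 4 gives -4 > -10. Violating.
Others bid (4, 4, 10, 22): truth gives -10; bid 4 gives -4 > -10. Violating.
Others bid (4, 4, 4, 4): truth gives 0; no alternative beats it.
Others bid (4, 4, 4, 10): truth gives 0; no alternative beats it.
(Checking all 625 profiles: 621 have a profitable deviation, 4 do not.)

621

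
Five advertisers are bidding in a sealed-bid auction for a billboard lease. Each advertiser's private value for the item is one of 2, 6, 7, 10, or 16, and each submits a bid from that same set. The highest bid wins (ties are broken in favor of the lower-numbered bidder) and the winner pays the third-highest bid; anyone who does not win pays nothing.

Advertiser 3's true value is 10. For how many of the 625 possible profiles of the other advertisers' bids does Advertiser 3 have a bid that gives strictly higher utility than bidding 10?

108

Others bid (2, 2, 2, 16): truth gives 0; bid 16 gives 8 > 0. Violating.
Others bid (2, 2, 6, 16): truth gives 0; bid 16 gives 4 > 0. Violating.
Others bid (2, 2, 7, 16): truth gives 0; bid 16 gives 3 > 0. Violating.
Others bid (2, 2, 16, 2): truth gives 0; bid 16 gives 8 > 0. Violating.
Others bid (2, 2, 2, 2): truth gives 8; no alternative beats it.
Others bid (2, 2, 2, 6): truth gives 8; no alternative beats it.
(Checking all 625 profiles: 108 have a profitable deviation, 517 do not.)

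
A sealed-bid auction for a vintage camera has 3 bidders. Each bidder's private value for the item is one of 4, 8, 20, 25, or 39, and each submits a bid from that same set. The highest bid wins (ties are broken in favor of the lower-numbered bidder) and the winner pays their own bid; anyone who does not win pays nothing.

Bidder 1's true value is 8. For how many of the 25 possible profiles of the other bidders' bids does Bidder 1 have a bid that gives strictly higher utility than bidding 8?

1

Others bid (4, 4): truth gives 0; bid 4 gives 4 > 0. Violating.
Others bid (4, 8): truth gives 0; no alternative beats it.
Others bid (4, 20): truth gives 0; no alternative beats it.
(Checking all 25 profiles: 1 has a profitable deviation, 24 do not.)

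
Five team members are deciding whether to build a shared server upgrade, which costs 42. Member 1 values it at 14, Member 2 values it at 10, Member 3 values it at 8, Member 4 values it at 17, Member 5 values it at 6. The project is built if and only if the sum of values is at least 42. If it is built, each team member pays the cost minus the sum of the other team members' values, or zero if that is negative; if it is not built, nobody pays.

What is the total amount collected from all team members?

5

Total value 55 ≥ cost 42, so it is built.
Member 1: others sum to 41; max(0, 42 - 41) = 1.
Member 2: others sum to 45; max(0, 42 - 45) = 0.
Member 3: others sum to 47; max(0, 42 - 47) = 0.
Member 4: others sum to 38; max(0, 42 - 38) = 4.
Member 5: others sum to 49; max(0, 42 - 49) = 0.
Total collected = 1 + 0 + 0 + 4 + 0 = 5.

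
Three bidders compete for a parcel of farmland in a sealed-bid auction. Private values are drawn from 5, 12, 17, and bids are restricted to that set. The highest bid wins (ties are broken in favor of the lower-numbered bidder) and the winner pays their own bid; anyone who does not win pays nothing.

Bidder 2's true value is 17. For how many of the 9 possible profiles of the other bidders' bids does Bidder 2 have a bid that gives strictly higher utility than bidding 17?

2

Others bid (5, 5): truth gives 0; bid 12 gives 5 > 0. Violating.
Others bid (5, 12): truth gives 0; bid 12 gives 5 > 0. Violating.
Others bid (5, 17): truth gives 0; no alternative beats it.
Others bid (12, 5): truth gives 0; no alternative beats it.
(Checking all 9 profiles: 2 have a profitable deviation, 7 do not.)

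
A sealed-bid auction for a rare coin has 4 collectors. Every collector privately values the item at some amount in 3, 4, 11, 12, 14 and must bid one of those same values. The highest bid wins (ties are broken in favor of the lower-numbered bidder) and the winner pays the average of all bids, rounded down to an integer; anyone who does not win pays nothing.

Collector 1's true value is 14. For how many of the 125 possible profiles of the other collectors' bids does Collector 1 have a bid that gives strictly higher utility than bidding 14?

Others bid (3, 3, 3): truth gives 9; bid 3 gives 11 > 9. Violating.
Others bid (3, 3, 4): truth gives 8; bid 4 gives 11 > 8. Violating.
Others bid (3, 3, 12): truth gives 6; bid 12 gives 7 > 6. Violating.
Others bid (3, 4, 3): truth gives 8; bid 4 gives 11 > 8. Violating.
Others bid (3, 3, 11): truth gives 7; no alternative beats it.
Others bid (3, 3, 14): truth gives 6; no alternative beats it.
(Checking all 125 profiles: 50 have a profitable deviation, 75 do not.)

50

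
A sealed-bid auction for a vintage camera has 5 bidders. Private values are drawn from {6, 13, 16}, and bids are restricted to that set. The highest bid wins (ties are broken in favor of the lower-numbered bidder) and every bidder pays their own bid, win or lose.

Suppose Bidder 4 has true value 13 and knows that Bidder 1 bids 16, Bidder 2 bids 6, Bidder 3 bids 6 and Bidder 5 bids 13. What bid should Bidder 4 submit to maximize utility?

Bid 6: loses but pays 6, utility -6.
Bid 13: loses but pays 13, utility -13.
Bid 16: loses but pays 16, utility -16.
The best choice is 6 with utility -6.

6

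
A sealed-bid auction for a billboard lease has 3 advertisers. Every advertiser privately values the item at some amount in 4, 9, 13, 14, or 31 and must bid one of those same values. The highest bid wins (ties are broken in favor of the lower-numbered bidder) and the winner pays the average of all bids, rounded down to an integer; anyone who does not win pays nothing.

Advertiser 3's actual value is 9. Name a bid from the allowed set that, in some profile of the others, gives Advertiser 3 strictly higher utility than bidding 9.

Suppose Advertiser 1 bids 4 and Advertiser 2 bids 9.
Bid 9: loses, pays 0, utility 0.
Bid 13: wins, pays 8, utility 9 - 8 = 1.
So bidding 13 beats truth here (1 > 0).

13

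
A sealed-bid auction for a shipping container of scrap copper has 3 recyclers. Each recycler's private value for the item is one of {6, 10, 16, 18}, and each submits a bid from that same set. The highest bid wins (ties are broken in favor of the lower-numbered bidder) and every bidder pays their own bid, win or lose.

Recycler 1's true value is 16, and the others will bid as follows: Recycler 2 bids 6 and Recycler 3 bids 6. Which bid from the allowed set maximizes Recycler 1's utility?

Bid 6: wins, pays 6, utility 16 - 6 = 10.
Bid 10: wins, pays 10, utility 16 - 10 = 6.
Bid 16: wins, pays 16, utility 16 - 16 = 0.
Bid 18: wins, pays 18, utility 16 - 18 = -2.
The best choice is 6 with utility 10.

6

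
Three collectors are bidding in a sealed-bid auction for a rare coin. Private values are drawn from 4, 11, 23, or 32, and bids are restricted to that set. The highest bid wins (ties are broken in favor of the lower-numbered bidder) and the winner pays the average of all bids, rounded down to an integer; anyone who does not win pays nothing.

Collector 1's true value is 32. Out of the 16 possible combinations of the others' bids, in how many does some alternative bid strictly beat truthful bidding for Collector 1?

Others bid (4, 4): truth gives 19; bid 4 gives 28 > 19. Violating.
Others bid (4, 11): truth gives 17; bid 11 gives 24 > 17. Violating.
Others bid (4, 23): truth gives 13; bid 23 gives 16 > 13. Violating.
Others bid (11, 4): truth gives 17; bid 11 gives 24 > 17. Violating.
Others bid (4, 32): truth gives 10; no alternative beats it.
Others bid (11, 32): truth gives 7; no alternative beats it.
(Checking all 16 profiles: 9 have a profitable deviation, 7 do not.)

9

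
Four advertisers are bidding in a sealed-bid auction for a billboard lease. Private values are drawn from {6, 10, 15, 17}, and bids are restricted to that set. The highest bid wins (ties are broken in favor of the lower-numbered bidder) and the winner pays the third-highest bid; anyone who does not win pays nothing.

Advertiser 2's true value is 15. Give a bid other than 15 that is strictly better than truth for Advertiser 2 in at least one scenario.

Suppose Advertiser 1 bids 6, Advertiser 3 bids 6 and Advertiser 4 bids 17.
Bid 15: loses, pays 0, utility 0.
Bid 17: wins, pays 6, utility 15 - 6 = 9.
So bidding 17 beats truth here (9 > 0).

17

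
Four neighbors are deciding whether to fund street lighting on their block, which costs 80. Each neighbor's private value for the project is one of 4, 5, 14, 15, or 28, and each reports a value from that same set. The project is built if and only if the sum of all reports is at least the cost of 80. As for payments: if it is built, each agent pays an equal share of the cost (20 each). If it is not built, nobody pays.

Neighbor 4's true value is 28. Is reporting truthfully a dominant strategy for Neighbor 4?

Yes

Check each profile of the others' reports and compare truth against every alternative report.
Others report (4, 28, 28): truth gives 8, best alternative gives 0.
Others report (5, 28, 28): truth gives 8, best alternative gives 0.
Others report (14, 14, 28): truth gives 8, best alternative gives 0.
Others report (14, 15, 28): truth gives 8, best alternative gives 0.
Others report (14, 28, 14): truth gives 8, best alternative gives 0.
Others report (14, 28, 15): truth gives 8, best alternative gives 0.
(Remaining 119 profiles checked similarly; truth is weakly best in each.)
In every case the truthful report is at least as good as any alternative, so it is a dominant strategy.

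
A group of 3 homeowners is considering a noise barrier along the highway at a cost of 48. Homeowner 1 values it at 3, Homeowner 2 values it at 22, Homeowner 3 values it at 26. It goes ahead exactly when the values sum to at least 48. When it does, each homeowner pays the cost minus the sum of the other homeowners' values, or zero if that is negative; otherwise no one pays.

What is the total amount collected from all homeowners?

Total value 51 ≥ cost 48, so it is built.
Homeowner 1: others sum to 48; max(0, 48 - 48) = 0.
Homeowner 2: others sum to 29; max(0, 48 - 29) = 19.
Homeowner 3: others sum to 25; max(0, 48 - 25) = 23.
Total collected = 0 + 19 + 23 = 42.

42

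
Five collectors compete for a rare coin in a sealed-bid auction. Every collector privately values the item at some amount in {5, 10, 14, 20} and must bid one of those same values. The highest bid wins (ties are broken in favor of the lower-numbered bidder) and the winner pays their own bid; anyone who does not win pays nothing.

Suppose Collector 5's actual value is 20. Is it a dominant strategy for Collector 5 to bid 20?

No

Consider the case where Collector 1 bids 5, Collector 2 bids 5, Collector 3 bids 5 and Collector 4 bids 5.
Truthful bid 20: wins, pays 20, utility 20 - 20 = 0.
Bid 10 instead: wins, pays 10, utility 20 - 10 = 10.
Since 10 > 0, bidding 10 is strictly better here, so truthful bidding is not dominant.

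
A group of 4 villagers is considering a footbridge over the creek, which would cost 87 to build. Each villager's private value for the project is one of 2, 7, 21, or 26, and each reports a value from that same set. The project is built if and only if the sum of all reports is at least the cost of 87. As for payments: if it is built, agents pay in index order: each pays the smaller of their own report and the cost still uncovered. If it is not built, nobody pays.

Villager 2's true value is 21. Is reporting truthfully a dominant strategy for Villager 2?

Check each profile of the others' reports and compare truth against every alternative report.
Others report (2, 2, 2): truth gives 0, best alternative gives 0.
Others report (2, 2, 7): truth gives 0, best alternative gives 0.
Others report (2, 2, 21): truth gives 0, best alternative gives 0.
Others report (2, 2, 26): truth gives 0, best alternative gives 0.
Others report (2, 7, 2): truth gives 0, best alternative gives 0.
Others report (2, 7, 7): truth gives 0, best alternative gives 0.
(Remaining 58 profiles checked similarly; truth is weakly best in each.)
In every case the truthful report is at least as good as any alternative, so it is a dominant strategy.

Yes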